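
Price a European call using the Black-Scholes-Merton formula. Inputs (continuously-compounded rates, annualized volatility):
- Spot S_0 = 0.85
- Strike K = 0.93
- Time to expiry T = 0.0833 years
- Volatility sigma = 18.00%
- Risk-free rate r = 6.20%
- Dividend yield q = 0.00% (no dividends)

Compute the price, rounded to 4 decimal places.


Answer: Price = 0.0010

Derivation:
d1 = (ln(S/K) + (r - q + 0.5*sigma^2) * T) / (sigma * sqrt(T)) = -1.60601271
d2 = d1 - sigma * sqrt(T) = -1.65796384
exp(-rT) = 0.99484871; exp(-qT) = 1.00000000
C = S_0 * exp(-qT) * N(d1) - K * exp(-rT) * N(d2)
N(d1) = 0.05413556; N(d2) = 0.04866238
C = 0.8500 * 1.00000000 * 0.05413556 - 0.9300 * 0.99484871 * 0.04866238 = 0.0010


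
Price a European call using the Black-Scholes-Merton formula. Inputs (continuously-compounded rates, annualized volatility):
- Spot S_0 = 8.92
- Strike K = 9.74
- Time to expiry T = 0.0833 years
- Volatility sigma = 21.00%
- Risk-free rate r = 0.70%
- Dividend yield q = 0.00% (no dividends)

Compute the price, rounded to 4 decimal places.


Answer: Price = 0.0189

Derivation:
d1 = (ln(S/K) + (r - q + 0.5*sigma^2) * T) / (sigma * sqrt(T)) = -1.41108392
d2 = d1 - sigma * sqrt(T) = -1.47169357
exp(-rT) = 0.99941707; exp(-qT) = 1.00000000
C = S_0 * exp(-qT) * N(d1) - K * exp(-rT) * N(d2)
N(d1) = 0.07910994; N(d2) = 0.07055182
C = 8.9200 * 1.00000000 * 0.07910994 - 9.7400 * 0.99941707 * 0.07055182 = 0.0189


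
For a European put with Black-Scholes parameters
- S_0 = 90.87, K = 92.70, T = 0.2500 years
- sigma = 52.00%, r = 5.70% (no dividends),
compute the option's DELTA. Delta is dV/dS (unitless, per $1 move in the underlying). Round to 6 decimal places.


d1 = 0.1081209274; d2 = -0.1518790726
phi(d1) = 0.3966172375; exp(-qT) = 1.0000000000; exp(-rT) = 0.9858510507
N(-d1) = 0.4569498839
Delta = -exp(-qT) * N(-d1) = -1.0000000000 * 0.4569498839 = -0.456950

Answer: Delta = -0.456950


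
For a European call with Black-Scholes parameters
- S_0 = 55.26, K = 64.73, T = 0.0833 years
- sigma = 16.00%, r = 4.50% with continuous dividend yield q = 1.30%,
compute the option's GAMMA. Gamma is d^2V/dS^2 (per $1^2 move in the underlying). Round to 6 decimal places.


Answer: Gamma = 0.000582

Derivation:
d1 = -3.3444712703; d2 = -3.3906500533
phi(d1) = 0.0014859774; exp(-qT) = 0.9989176861; exp(-rT) = 0.9962585169
Gamma = exp(-qT) * phi(d1) / (S * sigma * sqrt(T)) = 0.9989176861 * 0.0014859774 / (55.2600 * 0.1600 * 0.2886173938) = 0.000582


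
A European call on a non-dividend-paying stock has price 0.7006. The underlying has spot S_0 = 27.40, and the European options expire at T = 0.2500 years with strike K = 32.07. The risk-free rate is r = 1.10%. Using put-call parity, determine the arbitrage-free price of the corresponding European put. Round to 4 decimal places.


Put-call parity: C - P = S_0 * exp(-qT) - K * exp(-rT).
S_0 * exp(-qT) = 27.4000 * 1.00000000 = 27.40000000
K * exp(-rT) = 32.0700 * 0.99725378 = 31.98192865
P = C - S*exp(-qT) + K*exp(-rT)
P = 0.7006 - 27.40000000 + 31.98192865 = 5.2825

Answer: Put price = 5.2825


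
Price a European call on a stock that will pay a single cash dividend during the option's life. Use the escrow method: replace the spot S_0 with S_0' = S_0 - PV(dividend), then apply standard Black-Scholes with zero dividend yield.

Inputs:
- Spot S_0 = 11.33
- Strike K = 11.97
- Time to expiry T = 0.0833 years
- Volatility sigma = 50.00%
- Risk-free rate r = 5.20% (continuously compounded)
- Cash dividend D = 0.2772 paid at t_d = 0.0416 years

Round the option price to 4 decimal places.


Answer: Price = 0.3161

Derivation:
PV(D) = D * exp(-r * t_d) = 0.2772 * 0.99783914 = 0.27660101
S_0' = S_0 - PV(D) = 11.3300 - 0.27660101 = 11.05339899
d1 = (ln(S_0'/K) + (r + sigma^2/2)*T) / (sigma*sqrt(T)) = -0.44987890
d2 = d1 - sigma*sqrt(T) = -0.59418760
exp(-rT) = 0.99567777
N(d1) = 0.32639888; N(d2) = 0.27619332
C = S_0' * N(d1) - K * exp(-rT) * N(d2) = 11.05339899 * 0.32639888 - 11.9700 * 0.99567777 * 0.27619332 = 0.3161


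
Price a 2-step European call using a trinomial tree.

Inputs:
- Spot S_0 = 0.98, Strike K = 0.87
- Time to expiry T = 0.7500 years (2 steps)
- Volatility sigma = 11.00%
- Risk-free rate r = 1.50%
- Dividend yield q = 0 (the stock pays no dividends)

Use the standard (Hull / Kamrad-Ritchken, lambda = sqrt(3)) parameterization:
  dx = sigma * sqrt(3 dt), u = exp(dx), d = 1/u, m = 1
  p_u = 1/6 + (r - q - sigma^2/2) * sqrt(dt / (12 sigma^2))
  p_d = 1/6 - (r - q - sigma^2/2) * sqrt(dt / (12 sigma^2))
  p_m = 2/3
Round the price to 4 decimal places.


Answer: Price = V(0,0) = 0.1219

Derivation:
dt = T/N = 0.375000; dx = sigma*sqrt(3*dt) = 0.116673
u = exp(dx) = 1.123751; d = 1/u = 0.889876
p_u = 0.181050, p_m = 0.666667, p_d = 0.152283
Discount per step: exp(-r*dt) = 0.994391
Stock lattice S(k, j) with j the centered position index:
  k=0: S(0,+0) = 0.9800
  k=1: S(1,-1) = 0.8721; S(1,+0) = 0.9800; S(1,+1) = 1.1013
  k=2: S(2,-2) = 0.7760; S(2,-1) = 0.8721; S(2,+0) = 0.9800; S(2,+1) = 1.1013; S(2,+2) = 1.2376
Terminal payoffs V(N, j) = max(S_T - K, 0):
  V(2,-2) = 0.000000; V(2,-1) = 0.002079; V(2,+0) = 0.110000; V(2,+1) = 0.231276; V(2,+2) = 0.367561
Backward induction: V(k, j) = exp(-r*dt) * [p_u * V(k+1, j+1) + p_m * V(k+1, j) + p_d * V(k+1, j-1)]
  V(1,-1) = exp(-r*dt) * [p_u*0.110000 + p_m*0.002079 + p_d*0.000000] = 0.021182
  V(1,+0) = exp(-r*dt) * [p_u*0.231276 + p_m*0.110000 + p_d*0.002079] = 0.114875
  V(1,+1) = exp(-r*dt) * [p_u*0.367561 + p_m*0.231276 + p_d*0.110000] = 0.236150
  V(0,+0) = exp(-r*dt) * [p_u*0.236150 + p_m*0.114875 + p_d*0.021182] = 0.121876


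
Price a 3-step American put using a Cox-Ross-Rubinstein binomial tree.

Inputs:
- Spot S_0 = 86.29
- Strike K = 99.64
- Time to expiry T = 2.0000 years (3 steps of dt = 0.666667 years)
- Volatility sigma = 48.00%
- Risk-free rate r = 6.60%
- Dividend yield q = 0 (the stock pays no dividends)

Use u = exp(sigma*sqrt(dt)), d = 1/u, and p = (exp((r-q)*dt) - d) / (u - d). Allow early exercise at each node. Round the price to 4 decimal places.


dt = T/N = 0.666667
u = exp(sigma*sqrt(dt)) = 1.479817; d = 1/u = 0.675759
p = (exp((r-q)*dt) - d) / (u - d) = 0.459200
Discount per step: exp(-r*dt) = 0.956954
Stock lattice S(k, i) with i counting down-moves:
  k=0: S(0,0) = 86.2900
  k=1: S(1,0) = 127.6934; S(1,1) = 58.3113
  k=2: S(2,0) = 188.9628; S(2,1) = 86.2900; S(2,2) = 39.4044
  k=3: S(3,0) = 279.6304; S(3,1) = 127.6934; S(3,2) = 58.3113; S(3,3) = 26.6279
Terminal payoffs V(N, i) = max(K - S_T, 0):
  V(3,0) = 0.000000; V(3,1) = 0.000000; V(3,2) = 41.328732; V(3,3) = 73.012124
Backward induction: V(k, i) = exp(-r*dt) * [p * V(k+1, i) + (1-p) * V(k+1, i+1)]; then take max(V_cont, immediate exercise) for American.
  V(2,0) = exp(-r*dt) * [p*0.000000 + (1-p)*0.000000] = 0.000000; exercise = 0.000000; V(2,0) = max -> 0.000000
  V(2,1) = exp(-r*dt) * [p*0.000000 + (1-p)*41.328732] = 21.388483; exercise = 13.350000; V(2,1) = max -> 21.388483
  V(2,2) = exp(-r*dt) * [p*41.328732 + (1-p)*73.012124] = 55.946511; exercise = 60.235619; V(2,2) = max -> 60.235619
  V(1,0) = exp(-r*dt) * [p*0.000000 + (1-p)*21.388483] = 11.068987; exercise = 0.000000; V(1,0) = max -> 11.068987
  V(1,1) = exp(-r*dt) * [p*21.388483 + (1-p)*60.235619] = 40.571999; exercise = 41.328732; V(1,1) = max -> 41.328732
  V(0,0) = exp(-r*dt) * [p*11.068987 + (1-p)*41.328732] = 26.252562; exercise = 13.350000; V(0,0) = max -> 26.252562

Answer: Price = V(0,0) = 26.2526


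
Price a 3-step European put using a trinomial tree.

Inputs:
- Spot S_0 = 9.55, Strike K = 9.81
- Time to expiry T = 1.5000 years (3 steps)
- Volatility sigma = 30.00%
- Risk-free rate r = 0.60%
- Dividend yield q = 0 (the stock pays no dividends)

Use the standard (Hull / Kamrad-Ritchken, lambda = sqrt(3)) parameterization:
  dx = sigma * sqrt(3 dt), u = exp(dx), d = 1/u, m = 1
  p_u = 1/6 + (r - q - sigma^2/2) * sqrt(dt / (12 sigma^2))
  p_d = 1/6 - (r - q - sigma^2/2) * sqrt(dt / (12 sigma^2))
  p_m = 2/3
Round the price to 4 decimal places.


Answer: Price = V(0,0) = 1.4044

Derivation:
dt = T/N = 0.500000; dx = sigma*sqrt(3*dt) = 0.367423
u = exp(dx) = 1.444009; d = 1/u = 0.692516
p_u = 0.140131, p_m = 0.666667, p_d = 0.193203
Discount per step: exp(-r*dt) = 0.997004
Stock lattice S(k, j) with j the centered position index:
  k=0: S(0,+0) = 9.5500
  k=1: S(1,-1) = 6.6135; S(1,+0) = 9.5500; S(1,+1) = 13.7903
  k=2: S(2,-2) = 4.5800; S(2,-1) = 6.6135; S(2,+0) = 9.5500; S(2,+1) = 13.7903; S(2,+2) = 19.9133
  k=3: S(3,-3) = 3.1717; S(3,-2) = 4.5800; S(3,-1) = 6.6135; S(3,+0) = 9.5500; S(3,+1) = 13.7903; S(3,+2) = 19.9133; S(3,+3) = 28.7550
Terminal payoffs V(N, j) = max(K - S_T, 0):
  V(3,-3) = 6.638290; V(3,-2) = 5.230022; V(3,-1) = 3.196469; V(3,+0) = 0.260000; V(3,+1) = 0.000000; V(3,+2) = 0.000000; V(3,+3) = 0.000000
Backward induction: V(k, j) = exp(-r*dt) * [p_u * V(k+1, j+1) + p_m * V(k+1, j) + p_d * V(k+1, j-1)]
  V(2,-2) = exp(-r*dt) * [p_u*3.196469 + p_m*5.230022 + p_d*6.638290] = 5.201512
  V(2,-1) = exp(-r*dt) * [p_u*0.260000 + p_m*3.196469 + p_d*5.230022] = 3.168349
  V(2,+0) = exp(-r*dt) * [p_u*0.000000 + p_m*0.260000 + p_d*3.196469] = 0.788531
  V(2,+1) = exp(-r*dt) * [p_u*0.000000 + p_m*0.000000 + p_d*0.260000] = 0.050082
  V(2,+2) = exp(-r*dt) * [p_u*0.000000 + p_m*0.000000 + p_d*0.000000] = 0.000000
  V(1,-1) = exp(-r*dt) * [p_u*0.788531 + p_m*3.168349 + p_d*5.201512] = 3.218008
  V(1,+0) = exp(-r*dt) * [p_u*0.050082 + p_m*0.788531 + p_d*3.168349] = 1.141410
  V(1,+1) = exp(-r*dt) * [p_u*0.000000 + p_m*0.050082 + p_d*0.788531] = 0.185178
  V(0,+0) = exp(-r*dt) * [p_u*0.185178 + p_m*1.141410 + p_d*3.218008] = 1.404398


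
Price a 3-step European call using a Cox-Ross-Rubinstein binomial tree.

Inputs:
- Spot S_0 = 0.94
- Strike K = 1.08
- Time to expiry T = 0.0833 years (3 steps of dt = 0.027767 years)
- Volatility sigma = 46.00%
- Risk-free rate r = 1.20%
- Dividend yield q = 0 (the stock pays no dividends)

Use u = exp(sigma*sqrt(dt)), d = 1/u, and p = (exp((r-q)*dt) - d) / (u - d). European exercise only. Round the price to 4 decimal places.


Answer: Price = V(0,0) = 0.0116

Derivation:
dt = T/N = 0.027767
u = exp(sigma*sqrt(dt)) = 1.079666; d = 1/u = 0.926213
p = (exp((r-q)*dt) - d) / (u - d) = 0.483018
Discount per step: exp(-r*dt) = 0.999667
Stock lattice S(k, i) with i counting down-moves:
  k=0: S(0,0) = 0.9400
  k=1: S(1,0) = 1.0149; S(1,1) = 0.8706
  k=2: S(2,0) = 1.0957; S(2,1) = 0.9400; S(2,2) = 0.8064
  k=3: S(3,0) = 1.1830; S(3,1) = 1.0149; S(3,2) = 0.8706; S(3,3) = 0.7469
Terminal payoffs V(N, i) = max(S_T - K, 0):
  V(3,0) = 0.103030; V(3,1) = 0.000000; V(3,2) = 0.000000; V(3,3) = 0.000000
Backward induction: V(k, i) = exp(-r*dt) * [p * V(k+1, i) + (1-p) * V(k+1, i+1)].
  V(2,0) = exp(-r*dt) * [p*0.103030 + (1-p)*0.000000] = 0.049749
  V(2,1) = exp(-r*dt) * [p*0.000000 + (1-p)*0.000000] = 0.000000
  V(2,2) = exp(-r*dt) * [p*0.000000 + (1-p)*0.000000] = 0.000000
  V(1,0) = exp(-r*dt) * [p*0.049749 + (1-p)*0.000000] = 0.024021
  V(1,1) = exp(-r*dt) * [p*0.000000 + (1-p)*0.000000] = 0.000000
  V(0,0) = exp(-r*dt) * [p*0.024021 + (1-p)*0.000000] = 0.011599


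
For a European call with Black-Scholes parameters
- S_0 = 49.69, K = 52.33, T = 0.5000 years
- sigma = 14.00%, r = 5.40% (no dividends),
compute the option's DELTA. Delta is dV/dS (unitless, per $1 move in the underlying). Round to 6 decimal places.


Answer: Delta = 0.420475

Derivation:
d1 = -0.2006780639; d2 = -0.2996730132
phi(d1) = 0.3909895773; exp(-qT) = 1.0000000000; exp(-rT) = 0.9733612415
N(d1) = 0.4204751566
Delta = exp(-qT) * N(d1) = 1.0000000000 * 0.4204751566 = 0.420475


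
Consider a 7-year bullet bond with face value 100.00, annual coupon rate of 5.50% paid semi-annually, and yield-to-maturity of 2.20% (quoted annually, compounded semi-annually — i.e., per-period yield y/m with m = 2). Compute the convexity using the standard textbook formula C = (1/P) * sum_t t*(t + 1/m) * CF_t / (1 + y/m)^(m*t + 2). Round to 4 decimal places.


Coupon per period c = face * coupon_rate / m = 2.750000
Periods per year m = 2; per-period yield y/m = 0.011000
Number of cashflows N = 14
Cashflows (t years, CF_t, discount factor 1/(1+y/m)^(m*t), PV):
  t = 0.5000: CF_t = 2.750000, DF = 0.989120, PV = 2.720079
  t = 1.0000: CF_t = 2.750000, DF = 0.978358, PV = 2.690484
  t = 1.5000: CF_t = 2.750000, DF = 0.967713, PV = 2.661210
  t = 2.0000: CF_t = 2.750000, DF = 0.957184, PV = 2.632256
  t = 2.5000: CF_t = 2.750000, DF = 0.946769, PV = 2.603616
  t = 3.0000: CF_t = 2.750000, DF = 0.936468, PV = 2.575288
  t = 3.5000: CF_t = 2.750000, DF = 0.926279, PV = 2.547268
  t = 4.0000: CF_t = 2.750000, DF = 0.916201, PV = 2.519553
  t = 4.5000: CF_t = 2.750000, DF = 0.906232, PV = 2.492139
  t = 5.0000: CF_t = 2.750000, DF = 0.896372, PV = 2.465024
  t = 5.5000: CF_t = 2.750000, DF = 0.886620, PV = 2.438204
  t = 6.0000: CF_t = 2.750000, DF = 0.876973, PV = 2.411675
  t = 6.5000: CF_t = 2.750000, DF = 0.867431, PV = 2.385435
  t = 7.0000: CF_t = 102.750000, DF = 0.857993, PV = 88.158796
Price P = sum_t PV_t = 121.301027
Convexity numerator sum_t t*(t + 1/m) * CF_t / (1+y/m)^(m*t + 2):
  t = 0.5000: term = 1.330605
  t = 1.0000: term = 3.948384
  t = 1.5000: term = 7.810848
  t = 2.0000: term = 12.876439
  t = 2.5000: term = 19.104508
  t = 3.0000: term = 26.455303
  t = 3.5000: term = 34.889949
  t = 4.0000: term = 44.370431
  t = 4.5000: term = 54.859583
  t = 5.0000: term = 66.321069
  t = 5.5000: term = 78.719370
  t = 6.0000: term = 92.019766
  t = 6.5000: term = 106.188322
  t = 7.0000: term = 4528.169180
Convexity = (1/P) * sum = 5077.063756 / 121.301027 = 41.855076

Answer: Convexity = 41.8551


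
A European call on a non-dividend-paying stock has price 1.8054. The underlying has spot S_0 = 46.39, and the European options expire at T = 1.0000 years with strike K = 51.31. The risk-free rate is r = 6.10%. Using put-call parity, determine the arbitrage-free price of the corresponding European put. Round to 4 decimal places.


Answer: Put price = 3.6890

Derivation:
Put-call parity: C - P = S_0 * exp(-qT) - K * exp(-rT).
S_0 * exp(-qT) = 46.3900 * 1.00000000 = 46.39000000
K * exp(-rT) = 51.3100 * 0.94082324 = 48.27364043
P = C - S*exp(-qT) + K*exp(-rT)
P = 1.8054 - 46.39000000 + 48.27364043 = 3.6890


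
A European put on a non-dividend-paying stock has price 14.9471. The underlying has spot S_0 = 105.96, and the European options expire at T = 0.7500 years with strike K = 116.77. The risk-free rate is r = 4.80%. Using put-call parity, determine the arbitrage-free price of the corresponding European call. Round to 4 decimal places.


Answer: Call price = 8.2661

Derivation:
Put-call parity: C - P = S_0 * exp(-qT) - K * exp(-rT).
S_0 * exp(-qT) = 105.9600 * 1.00000000 = 105.96000000
K * exp(-rT) = 116.7700 * 0.96464029 = 112.64104707
C = P + S*exp(-qT) - K*exp(-rT)
C = 14.9471 + 105.96000000 - 112.64104707 = 8.2661


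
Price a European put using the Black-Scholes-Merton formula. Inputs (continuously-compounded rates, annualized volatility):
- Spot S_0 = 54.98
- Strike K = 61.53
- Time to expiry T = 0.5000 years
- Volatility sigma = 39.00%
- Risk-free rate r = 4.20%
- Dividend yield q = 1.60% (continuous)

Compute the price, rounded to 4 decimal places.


Answer: Price = 9.5522

Derivation:
d1 = (ln(S/K) + (r - q + 0.5*sigma^2) * T) / (sigma * sqrt(T)) = -0.22312076
d2 = d1 - sigma * sqrt(T) = -0.49889240
exp(-rT) = 0.97921896; exp(-qT) = 0.99203191
P = K * exp(-rT) * N(-d2) - S_0 * exp(-qT) * N(-d1)
N(-d1) = 0.58827924; N(-d2) = 0.69107241
P = 61.5300 * 0.97921896 * 0.69107241 - 54.9800 * 0.99203191 * 0.58827924 = 9.5522


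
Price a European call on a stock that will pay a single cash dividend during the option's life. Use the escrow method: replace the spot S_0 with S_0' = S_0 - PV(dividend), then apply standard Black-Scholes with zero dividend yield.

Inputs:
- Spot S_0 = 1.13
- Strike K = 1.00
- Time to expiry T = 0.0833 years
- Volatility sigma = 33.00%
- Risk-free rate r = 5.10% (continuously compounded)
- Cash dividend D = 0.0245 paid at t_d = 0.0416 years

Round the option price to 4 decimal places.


PV(D) = D * exp(-r * t_d) = 0.0245 * 0.99788065 = 0.02444808
S_0' = S_0 - PV(D) = 1.1300 - 0.02444808 = 1.10555192
d1 = (ln(S_0'/K) + (r + sigma^2/2)*T) / (sigma*sqrt(T)) = 1.14578317
d2 = d1 - sigma*sqrt(T) = 1.05053943
exp(-rT) = 0.99576071
N(d1) = 0.87405756; N(d2) = 0.85326491
C = S_0' * N(d1) - K * exp(-rT) * N(d2) = 1.10555192 * 0.87405756 - 1.0000 * 0.99576071 * 0.85326491 = 0.1167

Answer: Price = 0.1167


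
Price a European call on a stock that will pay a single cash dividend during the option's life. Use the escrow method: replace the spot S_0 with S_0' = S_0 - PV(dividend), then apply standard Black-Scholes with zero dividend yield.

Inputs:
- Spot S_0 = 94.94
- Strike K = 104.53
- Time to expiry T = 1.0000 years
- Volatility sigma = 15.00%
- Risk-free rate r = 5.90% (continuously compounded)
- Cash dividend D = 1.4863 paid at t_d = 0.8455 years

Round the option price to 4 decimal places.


PV(D) = D * exp(-r * t_d) = 1.4863 * 0.95133930 = 1.41397560
S_0' = S_0 - PV(D) = 94.9400 - 1.41397560 = 93.52602440
d1 = (ln(S_0'/K) + (r + sigma^2/2)*T) / (sigma*sqrt(T)) = -0.27322919
d2 = d1 - sigma*sqrt(T) = -0.42322919
exp(-rT) = 0.94270677
N(d1) = 0.39233852; N(d2) = 0.33606403
C = S_0' * N(d1) - K * exp(-rT) * N(d2) = 93.52602440 * 0.39233852 - 104.5300 * 0.94270677 * 0.33606403 = 3.5777

Answer: Price = 3.5777


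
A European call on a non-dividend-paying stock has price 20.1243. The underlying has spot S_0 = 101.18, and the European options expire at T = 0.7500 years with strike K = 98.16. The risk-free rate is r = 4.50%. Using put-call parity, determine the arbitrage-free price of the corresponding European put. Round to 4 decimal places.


Put-call parity: C - P = S_0 * exp(-qT) - K * exp(-rT).
S_0 * exp(-qT) = 101.1800 * 1.00000000 = 101.18000000
K * exp(-rT) = 98.1600 * 0.96681318 = 94.90238153
P = C - S*exp(-qT) + K*exp(-rT)
P = 20.1243 - 101.18000000 + 94.90238153 = 13.8467

Answer: Put price = 13.8467


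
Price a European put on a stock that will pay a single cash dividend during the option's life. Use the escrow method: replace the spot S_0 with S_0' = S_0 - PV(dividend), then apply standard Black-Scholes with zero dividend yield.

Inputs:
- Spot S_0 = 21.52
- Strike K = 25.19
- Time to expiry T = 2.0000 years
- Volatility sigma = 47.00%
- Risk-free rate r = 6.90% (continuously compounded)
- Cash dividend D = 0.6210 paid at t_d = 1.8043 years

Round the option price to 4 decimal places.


PV(D) = D * exp(-r * t_d) = 0.6210 * 0.88294118 = 0.54830647
S_0' = S_0 - PV(D) = 21.5200 - 0.54830647 = 20.97169353
d1 = (ln(S_0'/K) + (r + sigma^2/2)*T) / (sigma*sqrt(T)) = 0.26422701
d2 = d1 - sigma*sqrt(T) = -0.40045336
exp(-rT) = 0.87109869
N(-d1) = 0.39580250; N(-d2) = 0.65558869
P = K * exp(-rT) * N(-d2) - S_0' * N(-d1) = 25.1900 * 0.87109869 * 0.65558869 - 20.97169353 * 0.39580250 = 6.0849

Answer: Price = 6.0849


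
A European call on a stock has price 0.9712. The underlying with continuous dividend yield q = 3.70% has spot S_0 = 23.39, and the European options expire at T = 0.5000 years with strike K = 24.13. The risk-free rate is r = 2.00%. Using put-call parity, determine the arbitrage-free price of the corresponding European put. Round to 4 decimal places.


Answer: Put price = 1.8998

Derivation:
Put-call parity: C - P = S_0 * exp(-qT) - K * exp(-rT).
S_0 * exp(-qT) = 23.3900 * 0.98167007 = 22.96126304
K * exp(-rT) = 24.1300 * 0.99004983 = 23.88990249
P = C - S*exp(-qT) + K*exp(-rT)
P = 0.9712 - 22.96126304 + 23.88990249 = 1.8998


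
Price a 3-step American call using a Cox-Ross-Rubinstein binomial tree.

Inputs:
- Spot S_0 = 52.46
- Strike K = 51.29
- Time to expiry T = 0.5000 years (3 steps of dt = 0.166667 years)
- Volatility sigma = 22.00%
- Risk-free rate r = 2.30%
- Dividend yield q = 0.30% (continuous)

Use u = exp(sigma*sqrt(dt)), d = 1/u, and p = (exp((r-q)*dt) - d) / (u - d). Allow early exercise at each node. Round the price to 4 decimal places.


dt = T/N = 0.166667
u = exp(sigma*sqrt(dt)) = 1.093971; d = 1/u = 0.914101
p = (exp((r-q)*dt) - d) / (u - d) = 0.496124
Discount per step: exp(-r*dt) = 0.996174
Stock lattice S(k, i) with i counting down-moves:
  k=0: S(0,0) = 52.4600
  k=1: S(1,0) = 57.3897; S(1,1) = 47.9537
  k=2: S(2,0) = 62.7827; S(2,1) = 52.4600; S(2,2) = 43.8345
  k=3: S(3,0) = 68.6825; S(3,1) = 57.3897; S(3,2) = 47.9537; S(3,3) = 40.0692
Terminal payoffs V(N, i) = max(S_T - K, 0):
  V(3,0) = 17.392528; V(3,1) = 6.099743; V(3,2) = 0.000000; V(3,3) = 0.000000
Backward induction: V(k, i) = exp(-r*dt) * [p * V(k+1, i) + (1-p) * V(k+1, i+1)]; then take max(V_cont, immediate exercise) for American.
  V(2,0) = exp(-r*dt) * [p*17.392528 + (1-p)*6.099743] = 11.657593; exercise = 11.492742; V(2,0) = max -> 11.657593
  V(2,1) = exp(-r*dt) * [p*6.099743 + (1-p)*0.000000] = 3.014652; exercise = 1.170000; V(2,1) = max -> 3.014652
  V(2,2) = exp(-r*dt) * [p*0.000000 + (1-p)*0.000000] = 0.000000; exercise = 0.000000; V(2,2) = max -> 0.000000
  V(1,0) = exp(-r*dt) * [p*11.657593 + (1-p)*3.014652] = 7.274684; exercise = 6.099743; V(1,0) = max -> 7.274684
  V(1,1) = exp(-r*dt) * [p*3.014652 + (1-p)*0.000000] = 1.489919; exercise = 0.000000; V(1,1) = max -> 1.489919
  V(0,0) = exp(-r*dt) * [p*7.274684 + (1-p)*1.489919] = 4.343200; exercise = 1.170000; V(0,0) = max -> 4.343200

Answer: Price = V(0,0) = 4.3432


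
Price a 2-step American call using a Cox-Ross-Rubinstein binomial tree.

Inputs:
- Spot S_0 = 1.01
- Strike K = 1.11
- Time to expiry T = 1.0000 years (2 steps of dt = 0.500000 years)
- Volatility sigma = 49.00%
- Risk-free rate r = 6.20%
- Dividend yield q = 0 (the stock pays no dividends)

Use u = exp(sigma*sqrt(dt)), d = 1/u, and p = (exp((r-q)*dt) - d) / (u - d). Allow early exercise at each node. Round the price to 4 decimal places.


dt = T/N = 0.500000
u = exp(sigma*sqrt(dt)) = 1.414084; d = 1/u = 0.707171
p = (exp((r-q)*dt) - d) / (u - d) = 0.458775
Discount per step: exp(-r*dt) = 0.969476
Stock lattice S(k, i) with i counting down-moves:
  k=0: S(0,0) = 1.0100
  k=1: S(1,0) = 1.4282; S(1,1) = 0.7142
  k=2: S(2,0) = 2.0196; S(2,1) = 1.0100; S(2,2) = 0.5051
Terminal payoffs V(N, i) = max(S_T - K, 0):
  V(2,0) = 0.909631; V(2,1) = 0.000000; V(2,2) = 0.000000
Backward induction: V(k, i) = exp(-r*dt) * [p * V(k+1, i) + (1-p) * V(k+1, i+1)]; then take max(V_cont, immediate exercise) for American.
  V(1,0) = exp(-r*dt) * [p*0.909631 + (1-p)*0.000000] = 0.404578; exercise = 0.318225; V(1,0) = max -> 0.404578
  V(1,1) = exp(-r*dt) * [p*0.000000 + (1-p)*0.000000] = 0.000000; exercise = 0.000000; V(1,1) = max -> 0.000000
  V(0,0) = exp(-r*dt) * [p*0.404578 + (1-p)*0.000000] = 0.179945; exercise = 0.000000; V(0,0) = max -> 0.179945

Answer: Price = V(0,0) = 0.1799


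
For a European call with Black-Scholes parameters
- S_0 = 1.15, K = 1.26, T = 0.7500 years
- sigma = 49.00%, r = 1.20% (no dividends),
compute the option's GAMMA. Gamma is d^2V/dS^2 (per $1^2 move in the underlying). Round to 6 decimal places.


d1 = 0.0181163593; d2 = -0.4062360886
phi(d1) = 0.3988768189; exp(-qT) = 1.0000000000; exp(-rT) = 0.9910403788
Gamma = exp(-qT) * phi(d1) / (S * sigma * sqrt(T)) = 1.0000000000 * 0.3988768189 / (1.1500 * 0.4900 * 0.8660254038) = 0.817362

Answer: Gamma = 0.817362


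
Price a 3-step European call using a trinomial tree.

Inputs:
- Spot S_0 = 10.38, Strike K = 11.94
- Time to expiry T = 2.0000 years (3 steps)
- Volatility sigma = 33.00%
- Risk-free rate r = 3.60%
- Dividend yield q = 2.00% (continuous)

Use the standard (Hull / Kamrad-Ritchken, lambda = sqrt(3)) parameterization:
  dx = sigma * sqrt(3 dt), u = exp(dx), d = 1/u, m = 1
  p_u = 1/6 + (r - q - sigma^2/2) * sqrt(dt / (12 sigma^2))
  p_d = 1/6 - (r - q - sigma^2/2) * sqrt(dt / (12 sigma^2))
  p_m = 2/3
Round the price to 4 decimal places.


Answer: Price = V(0,0) = 1.4422

Derivation:
dt = T/N = 0.666667; dx = sigma*sqrt(3*dt) = 0.466690
u = exp(dx) = 1.594708; d = 1/u = 0.627074
p_u = 0.139204, p_m = 0.666667, p_d = 0.194130
Discount per step: exp(-r*dt) = 0.976286
Stock lattice S(k, j) with j the centered position index:
  k=0: S(0,+0) = 10.3800
  k=1: S(1,-1) = 6.5090; S(1,+0) = 10.3800; S(1,+1) = 16.5531
  k=2: S(2,-2) = 4.0816; S(2,-1) = 6.5090; S(2,+0) = 10.3800; S(2,+1) = 16.5531; S(2,+2) = 26.3973
  k=3: S(3,-3) = 2.5595; S(3,-2) = 4.0816; S(3,-1) = 6.5090; S(3,+0) = 10.3800; S(3,+1) = 16.5531; S(3,+2) = 26.3973; S(3,+3) = 42.0960
Terminal payoffs V(N, j) = max(S_T - K, 0):
  V(3,-3) = 0.000000; V(3,-2) = 0.000000; V(3,-1) = 0.000000; V(3,+0) = 0.000000; V(3,+1) = 4.613066; V(3,+2) = 14.457303; V(3,+3) = 30.155982
Backward induction: V(k, j) = exp(-r*dt) * [p_u * V(k+1, j+1) + p_m * V(k+1, j) + p_d * V(k+1, j-1)]
  V(2,-2) = exp(-r*dt) * [p_u*0.000000 + p_m*0.000000 + p_d*0.000000] = 0.000000
  V(2,-1) = exp(-r*dt) * [p_u*0.000000 + p_m*0.000000 + p_d*0.000000] = 0.000000
  V(2,+0) = exp(-r*dt) * [p_u*4.613066 + p_m*0.000000 + p_d*0.000000] = 0.626928
  V(2,+1) = exp(-r*dt) * [p_u*14.457303 + p_m*4.613066 + p_d*0.000000] = 4.967233
  V(2,+2) = exp(-r*dt) * [p_u*30.155982 + p_m*14.457303 + p_d*4.613066] = 14.382212
  V(1,-1) = exp(-r*dt) * [p_u*0.626928 + p_m*0.000000 + p_d*0.000000] = 0.085201
  V(1,+0) = exp(-r*dt) * [p_u*4.967233 + p_m*0.626928 + p_d*0.000000] = 1.083101
  V(1,+1) = exp(-r*dt) * [p_u*14.382212 + p_m*4.967233 + p_d*0.626928] = 5.306359
  V(0,+0) = exp(-r*dt) * [p_u*5.306359 + p_m*1.083101 + p_d*0.085201] = 1.442240


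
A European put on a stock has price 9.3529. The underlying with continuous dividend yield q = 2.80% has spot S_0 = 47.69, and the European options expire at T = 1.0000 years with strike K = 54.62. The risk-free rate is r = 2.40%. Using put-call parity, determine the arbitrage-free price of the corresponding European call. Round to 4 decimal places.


Answer: Call price = 2.4014

Derivation:
Put-call parity: C - P = S_0 * exp(-qT) - K * exp(-rT).
S_0 * exp(-qT) = 47.6900 * 0.97238837 = 46.37320121
K * exp(-rT) = 54.6200 * 0.97628571 = 53.32472547
C = P + S*exp(-qT) - K*exp(-rT)
C = 9.3529 + 46.37320121 - 53.32472547 = 2.4014


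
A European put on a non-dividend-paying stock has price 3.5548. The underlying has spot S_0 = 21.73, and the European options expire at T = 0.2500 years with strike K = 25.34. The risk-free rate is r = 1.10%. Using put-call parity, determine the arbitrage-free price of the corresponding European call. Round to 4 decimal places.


Put-call parity: C - P = S_0 * exp(-qT) - K * exp(-rT).
S_0 * exp(-qT) = 21.7300 * 1.00000000 = 21.73000000
K * exp(-rT) = 25.3400 * 0.99725378 = 25.27041073
C = P + S*exp(-qT) - K*exp(-rT)
C = 3.5548 + 21.73000000 - 25.27041073 = 0.0144

Answer: Call price = 0.0144


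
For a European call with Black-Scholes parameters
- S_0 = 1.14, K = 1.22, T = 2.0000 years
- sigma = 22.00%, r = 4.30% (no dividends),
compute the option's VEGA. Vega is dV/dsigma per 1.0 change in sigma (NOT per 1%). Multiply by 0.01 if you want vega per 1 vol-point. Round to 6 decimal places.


d1 = 0.2139878800; d2 = -0.0971391037
phi(d1) = 0.3899121040; exp(-qT) = 1.0000000000; exp(-rT) = 0.9175942312
Vega = S * exp(-qT) * phi(d1) * sqrt(T) = 1.1400 * 1.0000000000 * 0.3899121040 * 1.4142135624 = 0.628618

Answer: Vega = 0.628618


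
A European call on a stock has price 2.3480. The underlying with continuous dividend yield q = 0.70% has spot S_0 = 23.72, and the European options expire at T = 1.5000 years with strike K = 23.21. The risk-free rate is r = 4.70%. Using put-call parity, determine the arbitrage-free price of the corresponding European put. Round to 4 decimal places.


Answer: Put price = 0.5058

Derivation:
Put-call parity: C - P = S_0 * exp(-qT) - K * exp(-rT).
S_0 * exp(-qT) = 23.7200 * 0.98955493 = 23.47224300
K * exp(-rT) = 23.2100 * 0.93192774 = 21.63004283
P = C - S*exp(-qT) + K*exp(-rT)
P = 2.3480 - 23.47224300 + 21.63004283 = 0.5058


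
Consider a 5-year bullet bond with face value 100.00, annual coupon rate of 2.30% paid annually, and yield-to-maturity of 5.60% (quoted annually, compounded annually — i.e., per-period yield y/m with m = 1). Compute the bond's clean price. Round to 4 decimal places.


Coupon per period c = face * coupon_rate / m = 2.300000
Periods per year m = 1; per-period yield y/m = 0.056000
Number of cashflows N = 5
Cashflows (t years, CF_t, discount factor 1/(1+y/m)^(m*t), PV):
  t = 1.0000: CF_t = 2.300000, DF = 0.946970, PV = 2.178030
  t = 2.0000: CF_t = 2.300000, DF = 0.896752, PV = 2.062529
  t = 3.0000: CF_t = 2.300000, DF = 0.849197, PV = 1.953152
  t = 4.0000: CF_t = 2.300000, DF = 0.804163, PV = 1.849576
  t = 5.0000: CF_t = 102.300000, DF = 0.761518, PV = 77.903334
Price P = sum_t PV_t = 85.946621

Answer: Price = 85.9466


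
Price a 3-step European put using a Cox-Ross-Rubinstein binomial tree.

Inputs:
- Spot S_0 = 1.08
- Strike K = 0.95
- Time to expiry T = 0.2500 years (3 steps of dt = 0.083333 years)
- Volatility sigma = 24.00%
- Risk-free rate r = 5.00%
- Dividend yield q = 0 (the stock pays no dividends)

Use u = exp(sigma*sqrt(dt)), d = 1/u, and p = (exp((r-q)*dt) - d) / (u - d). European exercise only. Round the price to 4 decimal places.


dt = T/N = 0.083333
u = exp(sigma*sqrt(dt)) = 1.071738; d = 1/u = 0.933063
p = (exp((r-q)*dt) - d) / (u - d) = 0.512795
Discount per step: exp(-r*dt) = 0.995842
Stock lattice S(k, i) with i counting down-moves:
  k=0: S(0,0) = 1.0800
  k=1: S(1,0) = 1.1575; S(1,1) = 1.0077
  k=2: S(2,0) = 1.2405; S(2,1) = 1.0800; S(2,2) = 0.9403
  k=3: S(3,0) = 1.3295; S(3,1) = 1.1575; S(3,2) = 1.0077; S(3,3) = 0.8773
Terminal payoffs V(N, i) = max(K - S_T, 0):
  V(3,0) = 0.000000; V(3,1) = 0.000000; V(3,2) = 0.000000; V(3,3) = 0.072681
Backward induction: V(k, i) = exp(-r*dt) * [p * V(k+1, i) + (1-p) * V(k+1, i+1)].
  V(2,0) = exp(-r*dt) * [p*0.000000 + (1-p)*0.000000] = 0.000000
  V(2,1) = exp(-r*dt) * [p*0.000000 + (1-p)*0.000000] = 0.000000
  V(2,2) = exp(-r*dt) * [p*0.000000 + (1-p)*0.072681] = 0.035263
  V(1,0) = exp(-r*dt) * [p*0.000000 + (1-p)*0.000000] = 0.000000
  V(1,1) = exp(-r*dt) * [p*0.000000 + (1-p)*0.035263] = 0.017109
  V(0,0) = exp(-r*dt) * [p*0.000000 + (1-p)*0.017109] = 0.008301

Answer: Price = V(0,0) = 0.0083


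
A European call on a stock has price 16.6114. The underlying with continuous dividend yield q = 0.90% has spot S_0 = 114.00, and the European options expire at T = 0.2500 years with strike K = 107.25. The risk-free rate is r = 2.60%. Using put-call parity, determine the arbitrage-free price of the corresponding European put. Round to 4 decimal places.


Put-call parity: C - P = S_0 * exp(-qT) - K * exp(-rT).
S_0 * exp(-qT) = 114.0000 * 0.99775253 = 113.74378835
K * exp(-rT) = 107.2500 * 0.99352108 = 106.55513576
P = C - S*exp(-qT) + K*exp(-rT)
P = 16.6114 - 113.74378835 + 106.55513576 = 9.4227

Answer: Put price = 9.4227


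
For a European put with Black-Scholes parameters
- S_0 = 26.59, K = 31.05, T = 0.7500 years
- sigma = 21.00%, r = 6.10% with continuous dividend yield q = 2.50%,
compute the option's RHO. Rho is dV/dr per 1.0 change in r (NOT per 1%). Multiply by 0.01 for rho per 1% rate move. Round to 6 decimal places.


d1 = -0.6132345301; d2 = -0.7950998649
phi(d1) = 0.3305600877; exp(-qT) = 0.9814246877; exp(-rT) = 0.9552807525
N(-d2) = 0.7867222934
Rho = -K*T*exp(-rT)*N(-d2) = -31.0500 * 0.7500 * 0.9552807525 * 0.7867222934 = -17.501503

Answer: Rho = -17.501503


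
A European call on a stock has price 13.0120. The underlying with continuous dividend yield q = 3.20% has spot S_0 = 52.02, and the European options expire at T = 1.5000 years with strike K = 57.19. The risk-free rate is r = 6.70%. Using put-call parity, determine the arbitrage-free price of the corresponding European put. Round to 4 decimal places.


Put-call parity: C - P = S_0 * exp(-qT) - K * exp(-rT).
S_0 * exp(-qT) = 52.0200 * 0.95313379 = 49.58201960
K * exp(-rT) = 57.1900 * 0.90438511 = 51.72178458
P = C - S*exp(-qT) + K*exp(-rT)
P = 13.0120 - 49.58201960 + 51.72178458 = 15.1518

Answer: Put price = 15.1518


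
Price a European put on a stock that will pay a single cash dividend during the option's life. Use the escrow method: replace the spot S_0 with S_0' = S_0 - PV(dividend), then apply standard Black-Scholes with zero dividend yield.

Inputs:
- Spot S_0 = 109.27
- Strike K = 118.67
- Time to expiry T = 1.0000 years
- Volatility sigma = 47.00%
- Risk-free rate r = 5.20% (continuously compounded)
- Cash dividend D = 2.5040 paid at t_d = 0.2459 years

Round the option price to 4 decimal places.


PV(D) = D * exp(-r * t_d) = 2.5040 * 0.98729460 = 2.47218569
S_0' = S_0 - PV(D) = 109.2700 - 2.47218569 = 106.79781431
d1 = (ln(S_0'/K) + (r + sigma^2/2)*T) / (sigma*sqrt(T)) = 0.12136368
d2 = d1 - sigma*sqrt(T) = -0.34863632
exp(-rT) = 0.94932887
N(-d1) = 0.45170149; N(-d2) = 0.63631882
P = K * exp(-rT) * N(-d2) - S_0' * N(-d1) = 118.6700 * 0.94932887 * 0.63631882 - 106.79781431 * 0.45170149 = 23.4449

Answer: Price = 23.4449


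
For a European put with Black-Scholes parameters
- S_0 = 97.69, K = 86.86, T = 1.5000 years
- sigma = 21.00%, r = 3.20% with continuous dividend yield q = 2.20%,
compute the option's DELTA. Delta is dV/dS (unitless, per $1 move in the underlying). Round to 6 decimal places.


d1 = 0.6437747875; d2 = 0.3865783645
phi(d1) = 0.3242755954; exp(-qT) = 0.9675385596; exp(-rT) = 0.9531337871
N(-d1) = 0.2598607426
Delta = -exp(-qT) * N(-d1) = -0.9675385596 * 0.2598607426 = -0.251425

Answer: Delta = -0.251425


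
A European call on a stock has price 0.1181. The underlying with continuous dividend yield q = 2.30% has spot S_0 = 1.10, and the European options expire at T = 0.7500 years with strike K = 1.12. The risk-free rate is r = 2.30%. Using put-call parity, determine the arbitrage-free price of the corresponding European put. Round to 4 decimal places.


Put-call parity: C - P = S_0 * exp(-qT) - K * exp(-rT).
S_0 * exp(-qT) = 1.1000 * 0.98289793 = 1.08118772
K * exp(-rT) = 1.1200 * 0.98289793 = 1.10084568
P = C - S*exp(-qT) + K*exp(-rT)
P = 0.1181 - 1.08118772 + 1.10084568 = 0.1378

Answer: Put price = 0.1378


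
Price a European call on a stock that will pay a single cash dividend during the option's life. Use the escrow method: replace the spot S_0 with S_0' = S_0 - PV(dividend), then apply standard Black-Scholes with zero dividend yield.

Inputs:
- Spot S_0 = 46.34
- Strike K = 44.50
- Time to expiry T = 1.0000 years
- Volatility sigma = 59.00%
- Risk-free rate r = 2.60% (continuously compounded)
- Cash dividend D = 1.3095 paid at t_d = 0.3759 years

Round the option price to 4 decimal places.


PV(D) = D * exp(-r * t_d) = 1.3095 * 0.99027420 = 1.29676407
S_0' = S_0 - PV(D) = 46.3400 - 1.29676407 = 45.04323593
d1 = (ln(S_0'/K) + (r + sigma^2/2)*T) / (sigma*sqrt(T)) = 0.35963328
d2 = d1 - sigma*sqrt(T) = -0.23036672
exp(-rT) = 0.97433509
N(d1) = 0.64043931; N(d2) = 0.40890341
C = S_0' * N(d1) - K * exp(-rT) * N(d2) = 45.04323593 * 0.64043931 - 44.5000 * 0.97433509 * 0.40890341 = 11.1183

Answer: Price = 11.1183


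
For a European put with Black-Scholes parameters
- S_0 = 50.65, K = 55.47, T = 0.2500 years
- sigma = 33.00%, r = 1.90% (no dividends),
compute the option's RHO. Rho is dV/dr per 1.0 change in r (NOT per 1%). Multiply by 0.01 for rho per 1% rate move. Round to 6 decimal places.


Answer: Rho = -10.037913

Derivation:
d1 = -0.4396400204; d2 = -0.6046400204
phi(d1) = 0.3621922224; exp(-qT) = 1.0000000000; exp(-rT) = 0.9952612634
N(-d2) = 0.7272908954
Rho = -K*T*exp(-rT)*N(-d2) = -55.4700 * 0.2500 * 0.9952612634 * 0.7272908954 = -10.037913


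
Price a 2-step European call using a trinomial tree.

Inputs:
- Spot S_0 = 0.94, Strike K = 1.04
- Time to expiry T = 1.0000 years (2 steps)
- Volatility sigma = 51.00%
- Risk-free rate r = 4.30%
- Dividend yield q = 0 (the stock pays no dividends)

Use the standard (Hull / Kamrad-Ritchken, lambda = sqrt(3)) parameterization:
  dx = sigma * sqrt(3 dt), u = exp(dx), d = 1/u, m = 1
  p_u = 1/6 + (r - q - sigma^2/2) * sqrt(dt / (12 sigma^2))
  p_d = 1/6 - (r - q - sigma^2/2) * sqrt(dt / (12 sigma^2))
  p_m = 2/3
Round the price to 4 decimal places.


Answer: Price = V(0,0) = 0.1577

Derivation:
dt = T/N = 0.500000; dx = sigma*sqrt(3*dt) = 0.624620
u = exp(dx) = 1.867536; d = 1/u = 0.535465
p_u = 0.131825, p_m = 0.666667, p_d = 0.201508
Discount per step: exp(-r*dt) = 0.978729
Stock lattice S(k, j) with j the centered position index:
  k=0: S(0,+0) = 0.9400
  k=1: S(1,-1) = 0.5033; S(1,+0) = 0.9400; S(1,+1) = 1.7555
  k=2: S(2,-2) = 0.2695; S(2,-1) = 0.5033; S(2,+0) = 0.9400; S(2,+1) = 1.7555; S(2,+2) = 3.2784
Terminal payoffs V(N, j) = max(S_T - K, 0):
  V(2,-2) = 0.000000; V(2,-1) = 0.000000; V(2,+0) = 0.000000; V(2,+1) = 0.715484; V(2,+2) = 2.238429
Backward induction: V(k, j) = exp(-r*dt) * [p_u * V(k+1, j+1) + p_m * V(k+1, j) + p_d * V(k+1, j-1)]
  V(1,-1) = exp(-r*dt) * [p_u*0.000000 + p_m*0.000000 + p_d*0.000000] = 0.000000
  V(1,+0) = exp(-r*dt) * [p_u*0.715484 + p_m*0.000000 + p_d*0.000000] = 0.092313
  V(1,+1) = exp(-r*dt) * [p_u*2.238429 + p_m*0.715484 + p_d*0.000000] = 0.755649
  V(0,+0) = exp(-r*dt) * [p_u*0.755649 + p_m*0.092313 + p_d*0.000000] = 0.157728


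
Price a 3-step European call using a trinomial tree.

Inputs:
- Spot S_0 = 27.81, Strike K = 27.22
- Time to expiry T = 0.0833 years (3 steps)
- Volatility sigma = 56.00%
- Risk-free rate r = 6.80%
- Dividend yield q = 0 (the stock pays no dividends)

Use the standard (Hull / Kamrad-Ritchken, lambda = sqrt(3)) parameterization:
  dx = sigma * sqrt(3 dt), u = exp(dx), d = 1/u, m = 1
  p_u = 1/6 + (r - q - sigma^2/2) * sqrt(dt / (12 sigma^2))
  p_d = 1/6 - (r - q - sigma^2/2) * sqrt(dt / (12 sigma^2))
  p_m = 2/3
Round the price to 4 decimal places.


Answer: Price = V(0,0) = 2.0991

Derivation:
dt = T/N = 0.027767; dx = sigma*sqrt(3*dt) = 0.161626
u = exp(dx) = 1.175420; d = 1/u = 0.850760
p_u = 0.159039, p_m = 0.666667, p_d = 0.174294
Discount per step: exp(-r*dt) = 0.998114
Stock lattice S(k, j) with j the centered position index:
  k=0: S(0,+0) = 27.8100
  k=1: S(1,-1) = 23.6596; S(1,+0) = 27.8100; S(1,+1) = 32.6884
  k=2: S(2,-2) = 20.1287; S(2,-1) = 23.6596; S(2,+0) = 27.8100; S(2,+1) = 32.6884; S(2,+2) = 38.4227
  k=3: S(3,-3) = 17.1246; S(3,-2) = 20.1287; S(3,-1) = 23.6596; S(3,+0) = 27.8100; S(3,+1) = 32.6884; S(3,+2) = 38.4227; S(3,+3) = 45.1628
Terminal payoffs V(N, j) = max(S_T - K, 0):
  V(3,-3) = 0.000000; V(3,-2) = 0.000000; V(3,-1) = 0.000000; V(3,+0) = 0.590000; V(3,+1) = 5.468437; V(3,+2) = 11.202651; V(3,+3) = 17.942762
Backward induction: V(k, j) = exp(-r*dt) * [p_u * V(k+1, j+1) + p_m * V(k+1, j) + p_d * V(k+1, j-1)]
  V(2,-2) = exp(-r*dt) * [p_u*0.000000 + p_m*0.000000 + p_d*0.000000] = 0.000000
  V(2,-1) = exp(-r*dt) * [p_u*0.590000 + p_m*0.000000 + p_d*0.000000] = 0.093656
  V(2,+0) = exp(-r*dt) * [p_u*5.468437 + p_m*0.590000 + p_d*0.000000] = 1.260645
  V(2,+1) = exp(-r*dt) * [p_u*11.202651 + p_m*5.468437 + p_d*0.590000] = 5.519684
  V(2,+2) = exp(-r*dt) * [p_u*17.942762 + p_m*11.202651 + p_d*5.468437] = 11.253880
  V(1,-1) = exp(-r*dt) * [p_u*1.260645 + p_m*0.093656 + p_d*0.000000] = 0.262433
  V(1,+0) = exp(-r*dt) * [p_u*5.519684 + p_m*1.260645 + p_d*0.093656] = 1.731326
  V(1,+1) = exp(-r*dt) * [p_u*11.253880 + p_m*5.519684 + p_d*1.260645] = 5.678586
  V(0,+0) = exp(-r*dt) * [p_u*5.678586 + p_m*1.731326 + p_d*0.262433] = 2.099107


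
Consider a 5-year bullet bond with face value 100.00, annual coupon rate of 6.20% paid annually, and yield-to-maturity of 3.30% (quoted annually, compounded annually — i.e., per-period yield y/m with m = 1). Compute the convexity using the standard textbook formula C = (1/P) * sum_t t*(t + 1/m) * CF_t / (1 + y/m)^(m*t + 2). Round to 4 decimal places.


Answer: Convexity = 24.2783

Derivation:
Coupon per period c = face * coupon_rate / m = 6.200000
Periods per year m = 1; per-period yield y/m = 0.033000
Number of cashflows N = 5
Cashflows (t years, CF_t, discount factor 1/(1+y/m)^(m*t), PV):
  t = 1.0000: CF_t = 6.200000, DF = 0.968054, PV = 6.001936
  t = 2.0000: CF_t = 6.200000, DF = 0.937129, PV = 5.810200
  t = 3.0000: CF_t = 6.200000, DF = 0.907192, PV = 5.624588
  t = 4.0000: CF_t = 6.200000, DF = 0.878211, PV = 5.444906
  t = 5.0000: CF_t = 106.200000, DF = 0.850156, PV = 90.286519
Price P = sum_t PV_t = 113.168149
Convexity numerator sum_t t*(t + 1/m) * CF_t / (1+y/m)^(m*t + 2):
  t = 1.0000: term = 11.249176
  t = 2.0000: term = 32.669437
  t = 3.0000: term = 63.251573
  t = 4.0000: term = 102.051585
  t = 5.0000: term = 2538.303338
Convexity = (1/P) * sum = 2747.525109 / 113.168149 = 24.278254
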